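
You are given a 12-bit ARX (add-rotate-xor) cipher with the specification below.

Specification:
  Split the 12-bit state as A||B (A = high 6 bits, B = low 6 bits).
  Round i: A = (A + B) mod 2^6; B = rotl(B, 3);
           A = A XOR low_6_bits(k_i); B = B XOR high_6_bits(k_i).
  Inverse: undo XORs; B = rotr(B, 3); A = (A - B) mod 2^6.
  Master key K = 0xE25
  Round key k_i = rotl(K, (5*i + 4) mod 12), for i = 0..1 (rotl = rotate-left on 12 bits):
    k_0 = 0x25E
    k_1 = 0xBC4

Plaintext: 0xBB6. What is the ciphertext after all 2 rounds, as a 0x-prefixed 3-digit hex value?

s_0 = plaintext = 0xBB6
s_1 = Round(s_0, k_0) = 0xEBF
s_2 = Round(s_1, k_1) = 0xF50

0xF50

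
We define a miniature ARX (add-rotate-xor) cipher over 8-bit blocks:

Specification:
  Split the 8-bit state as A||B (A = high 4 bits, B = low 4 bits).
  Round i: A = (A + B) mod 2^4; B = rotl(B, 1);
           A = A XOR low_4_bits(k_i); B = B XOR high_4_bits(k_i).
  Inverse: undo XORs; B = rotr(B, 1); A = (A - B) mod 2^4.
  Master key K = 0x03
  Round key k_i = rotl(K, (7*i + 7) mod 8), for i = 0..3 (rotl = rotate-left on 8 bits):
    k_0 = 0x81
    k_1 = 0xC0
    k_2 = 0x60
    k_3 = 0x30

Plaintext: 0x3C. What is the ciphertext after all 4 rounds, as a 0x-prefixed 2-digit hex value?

s_0 = plaintext = 0x3C
s_1 = Round(s_0, k_0) = 0xE1
s_2 = Round(s_1, k_1) = 0xFE
s_3 = Round(s_2, k_2) = 0xDB
s_4 = Round(s_3, k_3) = 0x84

0x84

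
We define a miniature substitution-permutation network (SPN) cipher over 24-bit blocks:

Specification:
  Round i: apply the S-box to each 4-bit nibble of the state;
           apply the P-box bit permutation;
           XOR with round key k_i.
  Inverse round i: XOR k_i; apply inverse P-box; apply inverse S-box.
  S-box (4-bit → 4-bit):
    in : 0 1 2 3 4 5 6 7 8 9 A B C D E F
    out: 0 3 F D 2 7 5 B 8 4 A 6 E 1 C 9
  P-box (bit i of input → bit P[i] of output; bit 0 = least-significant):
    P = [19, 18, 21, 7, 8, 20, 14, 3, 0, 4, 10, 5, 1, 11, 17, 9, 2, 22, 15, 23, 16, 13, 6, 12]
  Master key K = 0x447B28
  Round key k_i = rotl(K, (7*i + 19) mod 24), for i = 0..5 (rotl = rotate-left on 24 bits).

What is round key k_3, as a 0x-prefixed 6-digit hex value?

K = 0x447B28
k_0 = rotl(K, (7*0+19) mod 24) = rotl(K, 19) = 0x4223D9
k_1 = rotl(K, (7*1+19) mod 24) = rotl(K, 2) = 0x11ECA1
k_2 = rotl(K, (7*2+19) mod 24) = rotl(K, 9) = 0xF65088
k_3 = rotl(K, (7*3+19) mod 24) = rotl(K, 16) = 0x28447B

0x28447B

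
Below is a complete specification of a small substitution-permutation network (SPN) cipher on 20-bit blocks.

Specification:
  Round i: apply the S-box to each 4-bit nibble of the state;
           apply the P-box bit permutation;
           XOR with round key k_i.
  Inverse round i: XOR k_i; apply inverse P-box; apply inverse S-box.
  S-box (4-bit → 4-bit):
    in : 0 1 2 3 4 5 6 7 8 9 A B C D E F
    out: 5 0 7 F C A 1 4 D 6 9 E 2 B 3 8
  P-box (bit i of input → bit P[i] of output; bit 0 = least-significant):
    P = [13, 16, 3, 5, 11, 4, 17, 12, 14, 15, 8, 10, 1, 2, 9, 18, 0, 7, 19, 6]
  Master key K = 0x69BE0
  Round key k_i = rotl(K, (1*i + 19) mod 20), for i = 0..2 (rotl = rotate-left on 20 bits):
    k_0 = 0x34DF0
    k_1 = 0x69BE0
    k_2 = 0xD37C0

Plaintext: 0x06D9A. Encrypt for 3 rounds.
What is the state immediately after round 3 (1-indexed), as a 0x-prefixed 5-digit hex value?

0x14136

s_0 = plaintext = 0x06D9A
s_1 = Round(s_0, k_0) = 0x9A9C3
s_2 = Round(s_1, k_1) = 0xB3A5A
s_3 = Round(s_2, k_2) = 0x14136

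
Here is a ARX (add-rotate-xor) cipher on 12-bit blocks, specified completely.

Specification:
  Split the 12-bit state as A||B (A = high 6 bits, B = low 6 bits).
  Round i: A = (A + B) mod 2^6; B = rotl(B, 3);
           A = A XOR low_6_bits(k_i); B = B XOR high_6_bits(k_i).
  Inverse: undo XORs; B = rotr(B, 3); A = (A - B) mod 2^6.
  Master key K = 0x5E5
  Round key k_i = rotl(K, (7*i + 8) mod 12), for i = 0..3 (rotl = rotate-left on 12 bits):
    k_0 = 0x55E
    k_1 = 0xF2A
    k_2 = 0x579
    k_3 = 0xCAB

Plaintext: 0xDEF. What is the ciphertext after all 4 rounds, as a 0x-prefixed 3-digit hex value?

0xFE1

s_0 = plaintext = 0xDEF
s_1 = Round(s_0, k_0) = 0xE28
s_2 = Round(s_1, k_1) = 0x2B9
s_3 = Round(s_2, k_2) = 0xE9A
s_4 = Round(s_3, k_3) = 0xFE1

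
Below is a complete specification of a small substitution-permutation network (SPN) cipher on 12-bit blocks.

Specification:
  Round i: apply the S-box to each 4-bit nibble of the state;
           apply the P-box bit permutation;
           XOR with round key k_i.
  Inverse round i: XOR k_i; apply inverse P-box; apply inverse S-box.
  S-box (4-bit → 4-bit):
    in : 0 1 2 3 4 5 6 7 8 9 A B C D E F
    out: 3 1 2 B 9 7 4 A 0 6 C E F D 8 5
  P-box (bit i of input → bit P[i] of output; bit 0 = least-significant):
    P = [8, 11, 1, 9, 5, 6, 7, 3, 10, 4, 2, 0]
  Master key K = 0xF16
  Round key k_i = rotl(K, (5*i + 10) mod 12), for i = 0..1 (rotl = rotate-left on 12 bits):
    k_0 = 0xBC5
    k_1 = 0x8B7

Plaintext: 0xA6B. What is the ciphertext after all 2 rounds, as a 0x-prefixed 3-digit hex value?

s_0 = plaintext = 0xA6B
s_1 = Round(s_0, k_0) = 0x142
s_2 = Round(s_1, k_1) = 0x49F

0x49F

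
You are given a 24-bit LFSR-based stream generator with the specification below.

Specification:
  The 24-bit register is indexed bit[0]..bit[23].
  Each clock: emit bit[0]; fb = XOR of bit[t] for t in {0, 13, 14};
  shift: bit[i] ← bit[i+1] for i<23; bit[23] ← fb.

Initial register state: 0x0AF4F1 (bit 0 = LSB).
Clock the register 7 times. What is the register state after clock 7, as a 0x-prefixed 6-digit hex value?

0x1A15E9

reg_0 = 0x0AF4F1
clock 1: out=1, reg = 0x857A78
clock 2: out=0, reg = 0x42BD3C
clock 3: out=0, reg = 0xA15E9E
clock 4: out=0, reg = 0xD0AF4F
clock 5: out=1, reg = 0x6857A7
clock 6: out=1, reg = 0x342BD3
clock 7: out=1, reg = 0x1A15E9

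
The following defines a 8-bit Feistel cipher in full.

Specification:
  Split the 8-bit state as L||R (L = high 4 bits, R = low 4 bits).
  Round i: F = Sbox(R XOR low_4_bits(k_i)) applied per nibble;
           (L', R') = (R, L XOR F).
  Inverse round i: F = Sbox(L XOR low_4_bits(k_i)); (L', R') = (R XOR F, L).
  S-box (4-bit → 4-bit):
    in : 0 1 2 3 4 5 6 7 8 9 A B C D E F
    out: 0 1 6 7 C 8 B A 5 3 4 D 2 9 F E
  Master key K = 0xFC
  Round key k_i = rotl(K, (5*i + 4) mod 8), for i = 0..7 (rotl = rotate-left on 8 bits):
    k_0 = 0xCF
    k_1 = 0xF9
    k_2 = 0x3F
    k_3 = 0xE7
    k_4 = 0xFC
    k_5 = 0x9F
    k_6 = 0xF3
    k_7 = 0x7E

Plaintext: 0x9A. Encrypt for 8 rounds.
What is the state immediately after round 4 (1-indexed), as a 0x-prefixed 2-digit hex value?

0x14

s_0 = plaintext = 0x9A
s_1 = Round(s_0, k_0) = 0xA1
s_2 = Round(s_1, k_1) = 0x1F
s_3 = Round(s_2, k_2) = 0xF1
s_4 = Round(s_3, k_3) = 0x14
s_5 = Round(s_4, k_4) = 0x44
s_6 = Round(s_5, k_5) = 0x49
s_7 = Round(s_6, k_6) = 0x90
s_8 = Round(s_7, k_7) = 0x06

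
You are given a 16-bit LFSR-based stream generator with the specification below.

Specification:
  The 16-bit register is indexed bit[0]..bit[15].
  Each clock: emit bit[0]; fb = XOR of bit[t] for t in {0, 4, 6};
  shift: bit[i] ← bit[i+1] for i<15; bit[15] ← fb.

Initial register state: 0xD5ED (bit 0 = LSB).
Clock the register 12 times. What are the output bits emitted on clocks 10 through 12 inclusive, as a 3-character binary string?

010

reg_0 = 0xD5ED
clock 1: out=1, reg = 0x6AF6
clock 2: out=0, reg = 0x357B
clock 3: out=1, reg = 0x9ABD
clock 4: out=1, reg = 0x4D5E
clock 5: out=0, reg = 0x26AF
clock 6: out=1, reg = 0x9357
clock 7: out=1, reg = 0xC9AB
clock 8: out=1, reg = 0xE4D5
clock 9: out=1, reg = 0xF26A
clock 10: out=0, reg = 0xF935
clock 11: out=1, reg = 0x7C9A
clock 12: out=0, reg = 0xBE4D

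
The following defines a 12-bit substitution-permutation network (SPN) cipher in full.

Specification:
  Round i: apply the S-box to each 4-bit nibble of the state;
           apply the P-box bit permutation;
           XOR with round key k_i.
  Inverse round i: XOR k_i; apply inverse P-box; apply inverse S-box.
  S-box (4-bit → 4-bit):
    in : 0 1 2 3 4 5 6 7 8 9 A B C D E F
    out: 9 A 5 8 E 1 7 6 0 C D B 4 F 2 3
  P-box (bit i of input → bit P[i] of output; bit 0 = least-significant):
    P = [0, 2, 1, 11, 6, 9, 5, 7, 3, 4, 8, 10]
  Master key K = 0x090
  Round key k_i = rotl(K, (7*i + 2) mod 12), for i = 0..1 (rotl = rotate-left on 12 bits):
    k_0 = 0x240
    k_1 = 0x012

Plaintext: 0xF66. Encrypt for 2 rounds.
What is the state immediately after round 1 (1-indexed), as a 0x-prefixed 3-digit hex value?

s_0 = plaintext = 0xF66
s_1 = Round(s_0, k_0) = 0x03F
s_2 = Round(s_1, k_1) = 0x49F

0x03F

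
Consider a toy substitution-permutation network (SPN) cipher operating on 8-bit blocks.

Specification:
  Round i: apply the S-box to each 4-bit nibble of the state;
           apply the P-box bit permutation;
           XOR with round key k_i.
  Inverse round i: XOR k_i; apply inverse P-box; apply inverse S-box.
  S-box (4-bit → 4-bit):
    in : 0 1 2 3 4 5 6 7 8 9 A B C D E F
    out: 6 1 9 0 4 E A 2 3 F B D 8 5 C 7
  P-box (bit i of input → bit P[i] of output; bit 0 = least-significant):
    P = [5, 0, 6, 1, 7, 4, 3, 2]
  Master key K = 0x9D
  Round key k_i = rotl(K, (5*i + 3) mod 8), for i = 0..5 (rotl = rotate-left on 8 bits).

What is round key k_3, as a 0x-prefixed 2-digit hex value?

K = 0x9D
k_0 = rotl(K, (5*0+3) mod 8) = rotl(K, 3) = 0xEC
k_1 = rotl(K, (5*1+3) mod 8) = rotl(K, 0) = 0x9D
k_2 = rotl(K, (5*2+3) mod 8) = rotl(K, 5) = 0xB3
k_3 = rotl(K, (5*3+3) mod 8) = rotl(K, 2) = 0x76

0x76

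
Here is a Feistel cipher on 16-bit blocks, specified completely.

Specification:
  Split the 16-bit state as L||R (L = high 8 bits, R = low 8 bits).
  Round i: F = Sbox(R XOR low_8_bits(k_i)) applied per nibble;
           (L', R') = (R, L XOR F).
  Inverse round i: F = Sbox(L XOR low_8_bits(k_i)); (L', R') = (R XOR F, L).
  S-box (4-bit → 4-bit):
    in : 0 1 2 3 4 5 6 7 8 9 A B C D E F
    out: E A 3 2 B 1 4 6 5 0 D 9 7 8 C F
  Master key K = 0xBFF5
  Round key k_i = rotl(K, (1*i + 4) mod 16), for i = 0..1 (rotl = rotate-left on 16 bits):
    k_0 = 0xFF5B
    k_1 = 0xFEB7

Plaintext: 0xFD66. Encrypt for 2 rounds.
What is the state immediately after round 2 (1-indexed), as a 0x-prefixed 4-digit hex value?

0xD525

s_0 = plaintext = 0xFD66
s_1 = Round(s_0, k_0) = 0x66D5
s_2 = Round(s_1, k_1) = 0xD525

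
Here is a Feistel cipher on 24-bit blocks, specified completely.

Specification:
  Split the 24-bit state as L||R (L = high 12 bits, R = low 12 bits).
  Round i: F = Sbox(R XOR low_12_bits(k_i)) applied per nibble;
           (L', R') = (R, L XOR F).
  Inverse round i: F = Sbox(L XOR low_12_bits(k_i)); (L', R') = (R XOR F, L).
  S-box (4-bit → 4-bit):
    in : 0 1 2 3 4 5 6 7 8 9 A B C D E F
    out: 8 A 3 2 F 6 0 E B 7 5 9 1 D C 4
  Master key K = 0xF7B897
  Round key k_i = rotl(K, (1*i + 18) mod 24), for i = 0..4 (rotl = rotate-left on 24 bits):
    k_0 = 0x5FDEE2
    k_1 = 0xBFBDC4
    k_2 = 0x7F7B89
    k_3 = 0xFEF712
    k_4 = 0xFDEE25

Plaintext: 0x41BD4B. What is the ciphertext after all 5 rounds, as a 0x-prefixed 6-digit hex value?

0x267358

s_0 = plaintext = 0x41BD4B
s_1 = Round(s_0, k_0) = 0xD4B64C
s_2 = Round(s_1, k_1) = 0x64C4F0
s_3 = Round(s_2, k_2) = 0x4F02AB
s_4 = Round(s_3, k_3) = 0x2AB267
s_5 = Round(s_4, k_4) = 0x267358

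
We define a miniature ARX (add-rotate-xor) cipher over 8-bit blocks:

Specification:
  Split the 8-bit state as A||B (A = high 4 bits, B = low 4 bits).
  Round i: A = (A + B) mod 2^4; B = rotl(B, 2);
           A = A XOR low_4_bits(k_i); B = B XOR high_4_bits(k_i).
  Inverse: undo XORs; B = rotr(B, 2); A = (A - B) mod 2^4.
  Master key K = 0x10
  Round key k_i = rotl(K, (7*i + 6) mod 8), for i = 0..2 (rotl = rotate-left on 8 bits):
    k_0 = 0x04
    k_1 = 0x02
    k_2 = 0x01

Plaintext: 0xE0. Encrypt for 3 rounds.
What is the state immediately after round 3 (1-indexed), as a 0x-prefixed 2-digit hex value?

s_0 = plaintext = 0xE0
s_1 = Round(s_0, k_0) = 0xA0
s_2 = Round(s_1, k_1) = 0x80
s_3 = Round(s_2, k_2) = 0x90

0x90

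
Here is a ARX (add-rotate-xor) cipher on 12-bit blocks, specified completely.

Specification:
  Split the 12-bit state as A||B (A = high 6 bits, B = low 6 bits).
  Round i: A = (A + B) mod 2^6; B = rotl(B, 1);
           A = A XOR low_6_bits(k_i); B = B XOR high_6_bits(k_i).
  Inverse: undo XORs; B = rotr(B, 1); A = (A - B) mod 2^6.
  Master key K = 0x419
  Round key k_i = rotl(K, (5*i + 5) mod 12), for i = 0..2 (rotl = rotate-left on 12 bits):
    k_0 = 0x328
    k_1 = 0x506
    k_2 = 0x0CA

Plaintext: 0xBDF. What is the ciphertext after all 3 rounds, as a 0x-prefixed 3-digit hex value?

0x160

s_0 = plaintext = 0xBDF
s_1 = Round(s_0, k_0) = 0x9B2
s_2 = Round(s_1, k_1) = 0x7B1
s_3 = Round(s_2, k_2) = 0x160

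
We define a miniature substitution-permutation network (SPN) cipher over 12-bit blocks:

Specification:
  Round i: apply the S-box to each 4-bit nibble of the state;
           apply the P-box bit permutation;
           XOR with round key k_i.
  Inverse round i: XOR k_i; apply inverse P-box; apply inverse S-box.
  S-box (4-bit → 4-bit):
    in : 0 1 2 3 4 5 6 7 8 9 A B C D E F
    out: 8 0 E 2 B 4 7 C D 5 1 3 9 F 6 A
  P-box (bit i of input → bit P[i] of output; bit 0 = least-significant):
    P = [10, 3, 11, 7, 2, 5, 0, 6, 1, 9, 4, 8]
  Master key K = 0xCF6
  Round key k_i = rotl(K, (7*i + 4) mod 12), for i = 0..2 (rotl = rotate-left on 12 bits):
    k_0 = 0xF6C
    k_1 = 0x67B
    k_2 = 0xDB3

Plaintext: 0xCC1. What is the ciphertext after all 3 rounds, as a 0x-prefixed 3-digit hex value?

0x8F3

s_0 = plaintext = 0xCC1
s_1 = Round(s_0, k_0) = 0xE2A
s_2 = Round(s_1, k_1) = 0x00A
s_3 = Round(s_2, k_2) = 0x8F3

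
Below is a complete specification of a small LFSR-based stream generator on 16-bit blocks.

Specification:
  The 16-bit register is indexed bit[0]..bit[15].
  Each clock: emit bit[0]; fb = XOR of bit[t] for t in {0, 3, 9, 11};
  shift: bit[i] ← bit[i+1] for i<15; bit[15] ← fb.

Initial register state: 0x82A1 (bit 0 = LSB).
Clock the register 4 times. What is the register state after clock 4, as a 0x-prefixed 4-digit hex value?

0x482A

reg_0 = 0x82A1
clock 1: out=1, reg = 0x4150
clock 2: out=0, reg = 0x20A8
clock 3: out=0, reg = 0x9054
clock 4: out=0, reg = 0x482A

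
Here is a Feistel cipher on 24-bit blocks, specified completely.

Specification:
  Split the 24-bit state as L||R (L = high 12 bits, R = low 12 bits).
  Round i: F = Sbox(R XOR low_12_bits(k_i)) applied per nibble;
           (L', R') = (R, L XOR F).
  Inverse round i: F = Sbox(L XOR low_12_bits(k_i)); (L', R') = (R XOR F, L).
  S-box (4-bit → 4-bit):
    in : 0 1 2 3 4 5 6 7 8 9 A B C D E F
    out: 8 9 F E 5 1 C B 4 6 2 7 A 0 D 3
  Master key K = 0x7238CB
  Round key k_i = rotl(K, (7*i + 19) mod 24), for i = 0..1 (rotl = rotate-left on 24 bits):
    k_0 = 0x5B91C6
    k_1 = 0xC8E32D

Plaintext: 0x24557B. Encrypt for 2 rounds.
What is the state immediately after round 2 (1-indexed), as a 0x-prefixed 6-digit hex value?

s_0 = plaintext = 0x24557B
s_1 = Round(s_0, k_0) = 0x57B735
s_2 = Round(s_1, k_1) = 0x7350EF

0x7350EF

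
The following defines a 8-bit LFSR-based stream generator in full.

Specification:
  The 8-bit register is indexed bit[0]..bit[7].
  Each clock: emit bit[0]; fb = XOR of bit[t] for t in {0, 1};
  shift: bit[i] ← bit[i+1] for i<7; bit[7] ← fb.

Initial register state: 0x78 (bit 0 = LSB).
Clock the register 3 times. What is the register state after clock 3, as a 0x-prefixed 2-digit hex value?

0x8F

reg_0 = 0x78
clock 1: out=0, reg = 0x3C
clock 2: out=0, reg = 0x1E
clock 3: out=0, reg = 0x8F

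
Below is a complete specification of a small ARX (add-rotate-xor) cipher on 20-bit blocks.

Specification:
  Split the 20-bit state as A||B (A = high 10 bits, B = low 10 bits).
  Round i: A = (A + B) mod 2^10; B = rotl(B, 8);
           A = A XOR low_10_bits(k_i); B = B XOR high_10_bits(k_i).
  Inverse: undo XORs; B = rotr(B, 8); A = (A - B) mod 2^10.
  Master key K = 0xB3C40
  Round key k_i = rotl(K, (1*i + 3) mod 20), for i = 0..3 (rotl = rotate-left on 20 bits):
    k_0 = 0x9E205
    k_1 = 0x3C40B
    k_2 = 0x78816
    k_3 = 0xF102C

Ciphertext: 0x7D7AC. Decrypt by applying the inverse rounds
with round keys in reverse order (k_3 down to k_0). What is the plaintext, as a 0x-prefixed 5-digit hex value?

0xB3675

s_0 = ciphertext = 0x7D7AC
s_1 = InvRound(s_0, k_3) = 0x0E5A0
s_2 = InvRound(s_1, k_2) = 0xC9D08
s_3 = InvRound(s_2, k_1) = 0xD1FE5
s_4 = InvRound(s_3, k_0) = 0xB3675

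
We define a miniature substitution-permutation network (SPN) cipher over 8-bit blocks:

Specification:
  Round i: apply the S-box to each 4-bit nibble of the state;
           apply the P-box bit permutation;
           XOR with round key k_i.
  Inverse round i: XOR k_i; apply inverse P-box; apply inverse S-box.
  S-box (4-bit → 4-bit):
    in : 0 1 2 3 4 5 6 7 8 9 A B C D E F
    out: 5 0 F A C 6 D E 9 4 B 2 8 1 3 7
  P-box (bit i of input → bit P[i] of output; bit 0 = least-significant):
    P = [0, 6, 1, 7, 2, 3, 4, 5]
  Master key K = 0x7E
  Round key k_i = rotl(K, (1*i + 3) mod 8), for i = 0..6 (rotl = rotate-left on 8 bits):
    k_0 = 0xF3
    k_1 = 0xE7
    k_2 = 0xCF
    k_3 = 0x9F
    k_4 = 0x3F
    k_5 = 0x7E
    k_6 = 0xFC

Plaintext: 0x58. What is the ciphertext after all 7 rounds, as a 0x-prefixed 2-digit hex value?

0x29

s_0 = plaintext = 0x58
s_1 = Round(s_0, k_0) = 0x6A
s_2 = Round(s_1, k_1) = 0x12
s_3 = Round(s_2, k_2) = 0x0C
s_4 = Round(s_3, k_3) = 0x0B
s_5 = Round(s_4, k_4) = 0x6B
s_6 = Round(s_5, k_5) = 0x0A
s_7 = Round(s_6, k_6) = 0x29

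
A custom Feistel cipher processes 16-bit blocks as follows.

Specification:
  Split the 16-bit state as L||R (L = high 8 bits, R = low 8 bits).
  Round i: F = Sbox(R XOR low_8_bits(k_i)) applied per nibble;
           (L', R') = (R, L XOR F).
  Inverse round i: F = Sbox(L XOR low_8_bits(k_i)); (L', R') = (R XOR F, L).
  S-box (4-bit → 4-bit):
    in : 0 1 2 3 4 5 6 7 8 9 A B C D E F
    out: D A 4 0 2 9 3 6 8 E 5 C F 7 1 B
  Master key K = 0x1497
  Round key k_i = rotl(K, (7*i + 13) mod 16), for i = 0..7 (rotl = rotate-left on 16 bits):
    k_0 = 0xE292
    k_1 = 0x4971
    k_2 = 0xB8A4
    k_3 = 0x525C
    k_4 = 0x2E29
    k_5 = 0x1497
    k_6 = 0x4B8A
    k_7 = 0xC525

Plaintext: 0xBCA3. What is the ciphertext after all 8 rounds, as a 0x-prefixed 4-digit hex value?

0xEEBE

s_0 = plaintext = 0xBCA3
s_1 = Round(s_0, k_0) = 0xA3B6
s_2 = Round(s_1, k_1) = 0xB655
s_3 = Round(s_2, k_2) = 0x550C
s_4 = Round(s_3, k_3) = 0x0CC8
s_5 = Round(s_4, k_4) = 0xC816
s_6 = Round(s_5, k_5) = 0x1642
s_7 = Round(s_6, k_6) = 0x42EE
s_8 = Round(s_7, k_7) = 0xEEBE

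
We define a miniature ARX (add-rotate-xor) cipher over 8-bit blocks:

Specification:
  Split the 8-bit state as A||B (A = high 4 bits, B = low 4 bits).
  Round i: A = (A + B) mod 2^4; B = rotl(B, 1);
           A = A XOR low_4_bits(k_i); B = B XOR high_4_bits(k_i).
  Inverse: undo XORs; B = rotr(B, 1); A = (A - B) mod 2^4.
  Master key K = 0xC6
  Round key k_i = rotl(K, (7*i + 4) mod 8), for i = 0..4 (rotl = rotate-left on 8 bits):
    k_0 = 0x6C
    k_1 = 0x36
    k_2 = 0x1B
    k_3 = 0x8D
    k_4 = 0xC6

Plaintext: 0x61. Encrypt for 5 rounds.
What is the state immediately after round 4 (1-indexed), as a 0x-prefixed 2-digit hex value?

s_0 = plaintext = 0x61
s_1 = Round(s_0, k_0) = 0xB4
s_2 = Round(s_1, k_1) = 0x9B
s_3 = Round(s_2, k_2) = 0xF6
s_4 = Round(s_3, k_3) = 0x84
s_5 = Round(s_4, k_4) = 0xA4

0x84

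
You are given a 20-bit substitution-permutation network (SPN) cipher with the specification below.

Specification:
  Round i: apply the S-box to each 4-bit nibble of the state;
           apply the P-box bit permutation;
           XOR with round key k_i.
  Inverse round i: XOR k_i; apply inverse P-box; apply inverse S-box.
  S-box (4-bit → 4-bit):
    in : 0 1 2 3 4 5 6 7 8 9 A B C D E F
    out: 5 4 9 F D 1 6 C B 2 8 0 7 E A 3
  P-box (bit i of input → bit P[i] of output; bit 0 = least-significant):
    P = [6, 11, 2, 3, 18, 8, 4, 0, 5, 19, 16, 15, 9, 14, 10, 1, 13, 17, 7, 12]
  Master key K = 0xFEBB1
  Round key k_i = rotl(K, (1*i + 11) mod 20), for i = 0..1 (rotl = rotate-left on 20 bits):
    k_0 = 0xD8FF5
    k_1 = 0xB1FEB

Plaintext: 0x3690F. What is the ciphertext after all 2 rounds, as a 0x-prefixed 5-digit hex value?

0x4ED0A

s_0 = plaintext = 0x3690F
s_1 = Round(s_0, k_0) = 0x3F325
s_2 = Round(s_1, k_1) = 0x4ED0A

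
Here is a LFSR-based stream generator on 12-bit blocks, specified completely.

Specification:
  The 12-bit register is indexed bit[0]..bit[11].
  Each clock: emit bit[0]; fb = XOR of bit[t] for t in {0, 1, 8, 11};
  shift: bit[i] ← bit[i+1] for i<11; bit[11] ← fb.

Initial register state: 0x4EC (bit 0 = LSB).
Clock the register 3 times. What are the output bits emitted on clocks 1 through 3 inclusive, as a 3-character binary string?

001

reg_0 = 0x4EC
clock 1: out=0, reg = 0x276
clock 2: out=0, reg = 0x93B
clock 3: out=1, reg = 0x49D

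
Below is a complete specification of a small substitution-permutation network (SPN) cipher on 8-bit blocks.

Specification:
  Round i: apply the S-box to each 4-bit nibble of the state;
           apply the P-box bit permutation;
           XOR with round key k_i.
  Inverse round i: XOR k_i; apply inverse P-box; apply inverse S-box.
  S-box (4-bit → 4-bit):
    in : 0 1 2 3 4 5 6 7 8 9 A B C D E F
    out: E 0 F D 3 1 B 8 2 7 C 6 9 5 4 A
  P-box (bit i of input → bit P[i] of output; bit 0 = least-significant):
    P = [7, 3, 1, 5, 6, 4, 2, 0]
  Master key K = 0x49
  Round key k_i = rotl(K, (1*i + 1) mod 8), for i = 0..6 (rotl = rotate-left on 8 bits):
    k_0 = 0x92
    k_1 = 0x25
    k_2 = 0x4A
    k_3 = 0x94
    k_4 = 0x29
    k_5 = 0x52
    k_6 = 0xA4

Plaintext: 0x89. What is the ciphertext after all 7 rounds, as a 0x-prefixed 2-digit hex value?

s_0 = plaintext = 0x89
s_1 = Round(s_0, k_0) = 0x08
s_2 = Round(s_1, k_1) = 0x38
s_3 = Round(s_2, k_2) = 0x07
s_4 = Round(s_3, k_3) = 0xA1
s_5 = Round(s_4, k_4) = 0x2C
s_6 = Round(s_5, k_5) = 0xA7
s_7 = Round(s_6, k_6) = 0x81

0x81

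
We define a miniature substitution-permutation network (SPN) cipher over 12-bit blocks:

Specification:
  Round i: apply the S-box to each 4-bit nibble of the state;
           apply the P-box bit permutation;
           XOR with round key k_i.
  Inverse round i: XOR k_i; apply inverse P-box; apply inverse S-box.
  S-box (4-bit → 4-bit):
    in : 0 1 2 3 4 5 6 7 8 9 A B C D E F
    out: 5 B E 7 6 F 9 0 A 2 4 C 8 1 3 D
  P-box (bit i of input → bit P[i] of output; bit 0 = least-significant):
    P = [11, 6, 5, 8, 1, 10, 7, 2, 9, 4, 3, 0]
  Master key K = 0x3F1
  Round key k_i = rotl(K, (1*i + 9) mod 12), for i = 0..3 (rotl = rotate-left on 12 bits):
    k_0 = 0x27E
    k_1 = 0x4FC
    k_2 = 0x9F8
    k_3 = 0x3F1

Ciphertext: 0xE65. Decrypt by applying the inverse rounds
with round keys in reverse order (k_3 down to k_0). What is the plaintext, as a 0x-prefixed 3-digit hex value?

s_0 = ciphertext = 0xE65
s_1 = InvRound(s_0, k_3) = 0x926
s_2 = InvRound(s_1, k_2) = 0x4F9
s_3 = InvRound(s_2, k_1) = 0xCC7
s_4 = InvRound(s_3, k_0) = 0x540

0x540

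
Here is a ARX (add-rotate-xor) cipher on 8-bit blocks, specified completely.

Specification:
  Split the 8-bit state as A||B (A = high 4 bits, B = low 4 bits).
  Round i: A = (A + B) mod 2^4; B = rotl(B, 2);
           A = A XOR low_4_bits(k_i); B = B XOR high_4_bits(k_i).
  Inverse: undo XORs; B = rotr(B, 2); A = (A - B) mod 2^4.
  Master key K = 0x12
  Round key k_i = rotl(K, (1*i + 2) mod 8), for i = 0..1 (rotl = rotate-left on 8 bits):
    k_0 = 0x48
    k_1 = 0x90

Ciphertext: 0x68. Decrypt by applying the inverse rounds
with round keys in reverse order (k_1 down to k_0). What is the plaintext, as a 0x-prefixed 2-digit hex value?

0xA0

s_0 = ciphertext = 0x68
s_1 = InvRound(s_0, k_1) = 0x24
s_2 = InvRound(s_1, k_0) = 0xA0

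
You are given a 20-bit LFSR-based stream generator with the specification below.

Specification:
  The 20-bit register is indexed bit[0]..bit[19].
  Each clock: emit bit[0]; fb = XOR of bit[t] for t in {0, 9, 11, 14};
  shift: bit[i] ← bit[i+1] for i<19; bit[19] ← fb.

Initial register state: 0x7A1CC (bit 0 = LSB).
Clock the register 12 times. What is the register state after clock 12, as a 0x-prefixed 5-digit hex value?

reg_0 = 0x7A1CC
clock 1: out=0, reg = 0x3D0E6
clock 2: out=0, reg = 0x9E873
clock 3: out=1, reg = 0xCF439
clock 4: out=1, reg = 0x67A1C
clock 5: out=0, reg = 0xB3D0E
clock 6: out=0, reg = 0xD9E87
clock 7: out=1, reg = 0xECF43
clock 8: out=1, reg = 0x767A1
clock 9: out=1, reg = 0xBB3D0
clock 10: out=0, reg = 0xDD9E8
clock 11: out=0, reg = 0x6ECF4
clock 12: out=0, reg = 0x3767A

0x3767A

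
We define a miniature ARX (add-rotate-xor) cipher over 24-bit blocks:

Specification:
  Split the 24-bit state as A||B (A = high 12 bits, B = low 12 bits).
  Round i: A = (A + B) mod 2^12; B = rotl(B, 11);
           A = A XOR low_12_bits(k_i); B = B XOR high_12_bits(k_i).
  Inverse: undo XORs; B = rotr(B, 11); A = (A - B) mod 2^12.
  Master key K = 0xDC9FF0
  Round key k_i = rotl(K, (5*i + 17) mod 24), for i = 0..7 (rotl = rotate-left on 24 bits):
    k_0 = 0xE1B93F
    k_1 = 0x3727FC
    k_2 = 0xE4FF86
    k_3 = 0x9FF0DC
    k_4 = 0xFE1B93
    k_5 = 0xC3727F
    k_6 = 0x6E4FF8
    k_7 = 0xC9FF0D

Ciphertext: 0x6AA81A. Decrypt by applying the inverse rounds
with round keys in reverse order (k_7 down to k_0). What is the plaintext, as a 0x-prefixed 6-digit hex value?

s_0 = ciphertext = 0x6AA81A
s_1 = InvRound(s_0, k_7) = 0x09D90A
s_2 = InvRound(s_1, k_6) = 0xF88FDD
s_3 = InvRound(s_2, k_5) = 0x6237D4
s_4 = InvRound(s_3, k_4) = 0xD4506B
s_5 = InvRound(s_4, k_3) = 0xA70329
s_6 = InvRound(s_5, k_2) = 0xB29ACD
s_7 = InvRound(s_6, k_1) = 0x95637F
s_8 = InvRound(s_7, k_0) = 0x5A0AC9

0x5A0AC9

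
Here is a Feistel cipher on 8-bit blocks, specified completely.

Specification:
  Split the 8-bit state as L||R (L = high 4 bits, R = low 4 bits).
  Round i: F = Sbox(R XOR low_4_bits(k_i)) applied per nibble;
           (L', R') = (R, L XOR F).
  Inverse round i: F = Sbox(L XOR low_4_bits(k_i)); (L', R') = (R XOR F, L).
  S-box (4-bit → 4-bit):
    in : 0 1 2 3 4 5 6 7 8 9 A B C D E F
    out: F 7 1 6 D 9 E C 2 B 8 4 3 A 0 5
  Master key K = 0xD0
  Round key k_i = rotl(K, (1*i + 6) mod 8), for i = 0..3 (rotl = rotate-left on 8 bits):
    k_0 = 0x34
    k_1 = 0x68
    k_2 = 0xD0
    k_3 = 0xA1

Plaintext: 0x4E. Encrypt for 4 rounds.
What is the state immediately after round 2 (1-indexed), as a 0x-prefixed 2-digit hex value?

s_0 = plaintext = 0x4E
s_1 = Round(s_0, k_0) = 0xEC
s_2 = Round(s_1, k_1) = 0xC3
s_3 = Round(s_2, k_2) = 0x3A
s_4 = Round(s_3, k_3) = 0xA7

0xC3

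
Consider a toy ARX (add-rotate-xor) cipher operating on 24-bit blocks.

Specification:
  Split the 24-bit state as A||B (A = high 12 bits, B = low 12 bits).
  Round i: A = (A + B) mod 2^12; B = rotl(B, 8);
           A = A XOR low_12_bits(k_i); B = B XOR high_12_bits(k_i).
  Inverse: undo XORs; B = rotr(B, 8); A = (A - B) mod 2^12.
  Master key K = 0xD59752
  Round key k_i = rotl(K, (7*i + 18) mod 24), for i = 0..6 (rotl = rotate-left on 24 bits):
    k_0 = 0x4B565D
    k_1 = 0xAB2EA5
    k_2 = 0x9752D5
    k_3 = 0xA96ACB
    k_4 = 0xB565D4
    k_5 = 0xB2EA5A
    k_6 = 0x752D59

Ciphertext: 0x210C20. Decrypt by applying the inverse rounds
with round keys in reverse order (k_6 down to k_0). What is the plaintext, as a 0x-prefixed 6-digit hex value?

s_0 = ciphertext = 0x210C20
s_1 = InvRound(s_0, k_6) = 0x81E72B
s_2 = InvRound(s_1, k_5) = 0x1E805C
s_3 = InvRound(s_2, k_4) = 0x3910AB
s_4 = InvRound(s_3, k_3) = 0x5803DA
s_5 = InvRound(s_4, k_2) = 0xC5BAFA
s_6 = InvRound(s_5, k_1) = 0xE7E480
s_7 = InvRound(s_6, k_0) = 0x4D3350

0x4D3350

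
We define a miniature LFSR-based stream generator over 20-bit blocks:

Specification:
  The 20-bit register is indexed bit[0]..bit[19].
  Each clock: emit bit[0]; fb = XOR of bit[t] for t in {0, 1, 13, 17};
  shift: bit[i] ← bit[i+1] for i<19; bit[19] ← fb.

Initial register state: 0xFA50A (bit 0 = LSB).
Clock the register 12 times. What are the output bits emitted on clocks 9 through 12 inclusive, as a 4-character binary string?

reg_0 = 0xFA50A
clock 1: out=0, reg = 0xFD285
clock 2: out=1, reg = 0x7E942
clock 3: out=0, reg = 0xBF4A1
clock 4: out=1, reg = 0xDFA50
clock 5: out=0, reg = 0xEFD28
clock 6: out=0, reg = 0x77E94
clock 7: out=0, reg = 0x3BF4A
clock 8: out=0, reg = 0x9DFA5
clock 9: out=1, reg = 0xCEFD2
clock 10: out=0, reg = 0x677E9
clock 11: out=1, reg = 0xB3BF4
clock 12: out=0, reg = 0x59DFA

1010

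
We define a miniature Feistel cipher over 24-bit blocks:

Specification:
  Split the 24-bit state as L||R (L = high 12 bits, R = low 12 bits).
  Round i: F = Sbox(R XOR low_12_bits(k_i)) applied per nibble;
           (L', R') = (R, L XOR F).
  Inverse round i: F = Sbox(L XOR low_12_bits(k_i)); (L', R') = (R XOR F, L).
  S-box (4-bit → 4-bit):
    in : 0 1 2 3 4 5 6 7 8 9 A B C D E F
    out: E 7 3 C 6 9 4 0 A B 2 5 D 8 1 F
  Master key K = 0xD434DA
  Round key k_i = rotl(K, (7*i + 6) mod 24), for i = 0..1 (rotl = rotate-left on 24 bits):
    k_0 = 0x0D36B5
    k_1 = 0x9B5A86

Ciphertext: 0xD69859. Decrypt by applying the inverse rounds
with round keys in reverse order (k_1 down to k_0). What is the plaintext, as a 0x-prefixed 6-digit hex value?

0xC95846

s_0 = ciphertext = 0xD69859
s_1 = InvRound(s_0, k_1) = 0x846D69
s_2 = InvRound(s_1, k_0) = 0xC95846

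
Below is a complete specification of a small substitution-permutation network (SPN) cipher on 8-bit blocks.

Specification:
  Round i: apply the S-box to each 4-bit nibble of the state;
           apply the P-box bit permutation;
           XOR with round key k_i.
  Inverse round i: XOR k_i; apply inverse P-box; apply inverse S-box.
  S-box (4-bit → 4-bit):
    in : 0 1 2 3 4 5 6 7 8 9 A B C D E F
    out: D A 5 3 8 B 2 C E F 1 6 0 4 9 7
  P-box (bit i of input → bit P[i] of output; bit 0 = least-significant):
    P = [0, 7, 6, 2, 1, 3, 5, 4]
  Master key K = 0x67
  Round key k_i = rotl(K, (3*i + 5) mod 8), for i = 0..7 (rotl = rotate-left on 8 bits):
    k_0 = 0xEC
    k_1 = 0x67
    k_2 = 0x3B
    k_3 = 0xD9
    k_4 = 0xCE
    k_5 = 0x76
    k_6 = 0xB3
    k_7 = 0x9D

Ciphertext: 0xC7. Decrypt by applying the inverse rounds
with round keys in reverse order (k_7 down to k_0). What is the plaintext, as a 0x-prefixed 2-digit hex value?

0x14

s_0 = ciphertext = 0xC7
s_1 = InvRound(s_0, k_7) = 0x5D
s_2 = InvRound(s_1, k_6) = 0xF8
s_3 = InvRound(s_2, k_5) = 0x31
s_4 = InvRound(s_3, k_4) = 0x99
s_5 = InvRound(s_4, k_3) = 0xCD
s_6 = InvRound(s_5, k_2) = 0x08
s_7 = InvRound(s_6, k_1) = 0xF0
s_8 = InvRound(s_7, k_0) = 0x14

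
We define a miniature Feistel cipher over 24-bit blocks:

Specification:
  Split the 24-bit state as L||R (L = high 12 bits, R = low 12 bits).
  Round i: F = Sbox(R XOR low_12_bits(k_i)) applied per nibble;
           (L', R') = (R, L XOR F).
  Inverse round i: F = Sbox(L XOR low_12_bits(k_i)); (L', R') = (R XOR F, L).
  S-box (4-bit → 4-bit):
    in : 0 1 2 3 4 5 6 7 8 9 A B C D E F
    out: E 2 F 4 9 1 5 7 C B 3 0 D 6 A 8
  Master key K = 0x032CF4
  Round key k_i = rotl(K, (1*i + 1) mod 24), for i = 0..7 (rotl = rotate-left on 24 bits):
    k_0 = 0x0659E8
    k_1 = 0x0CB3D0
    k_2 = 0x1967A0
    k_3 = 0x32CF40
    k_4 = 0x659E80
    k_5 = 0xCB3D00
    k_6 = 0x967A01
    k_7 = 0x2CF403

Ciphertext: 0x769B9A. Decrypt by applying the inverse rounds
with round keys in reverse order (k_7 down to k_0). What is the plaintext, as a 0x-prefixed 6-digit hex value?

0xD1BF95

s_0 = ciphertext = 0x769B9A
s_1 = InvRound(s_0, k_7) = 0xFC9769
s_2 = InvRound(s_1, k_6) = 0x6B5FC9
s_3 = InvRound(s_2, k_5) = 0xFC86B5
s_4 = InvRound(s_3, k_4) = 0x429FC8
s_5 = InvRound(s_4, k_3) = 0xF93429
s_6 = InvRound(s_5, k_2) = 0x86DF93
s_7 = InvRound(s_6, k_1) = 0xF9586D
s_8 = InvRound(s_7, k_0) = 0xD1BF95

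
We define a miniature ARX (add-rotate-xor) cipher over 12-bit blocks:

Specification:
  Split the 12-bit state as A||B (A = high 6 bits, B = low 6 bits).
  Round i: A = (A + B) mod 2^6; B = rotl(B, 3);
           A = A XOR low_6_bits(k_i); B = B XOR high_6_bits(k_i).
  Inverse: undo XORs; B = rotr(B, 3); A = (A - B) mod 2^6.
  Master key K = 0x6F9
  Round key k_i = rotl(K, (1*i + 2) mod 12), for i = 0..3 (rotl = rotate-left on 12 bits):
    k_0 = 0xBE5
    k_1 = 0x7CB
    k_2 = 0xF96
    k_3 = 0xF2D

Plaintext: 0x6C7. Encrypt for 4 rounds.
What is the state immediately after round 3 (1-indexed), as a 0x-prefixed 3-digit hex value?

0xB12

s_0 = plaintext = 0x6C7
s_1 = Round(s_0, k_0) = 0x1D7
s_2 = Round(s_1, k_1) = 0x565
s_3 = Round(s_2, k_2) = 0xB12
s_4 = Round(s_3, k_3) = 0x4EE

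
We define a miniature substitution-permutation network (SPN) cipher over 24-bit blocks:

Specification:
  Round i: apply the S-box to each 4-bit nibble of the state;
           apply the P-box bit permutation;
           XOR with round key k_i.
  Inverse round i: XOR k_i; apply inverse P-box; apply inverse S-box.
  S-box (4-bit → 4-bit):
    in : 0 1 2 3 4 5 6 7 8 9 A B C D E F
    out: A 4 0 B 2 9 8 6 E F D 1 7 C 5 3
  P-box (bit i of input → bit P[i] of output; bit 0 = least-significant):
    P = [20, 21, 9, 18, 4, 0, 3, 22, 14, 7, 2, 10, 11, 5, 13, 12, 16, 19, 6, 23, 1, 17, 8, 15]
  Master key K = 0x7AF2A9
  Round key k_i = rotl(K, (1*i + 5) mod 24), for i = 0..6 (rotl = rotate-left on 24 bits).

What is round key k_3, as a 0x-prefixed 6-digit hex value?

0xF2A97A

K = 0x7AF2A9
k_0 = rotl(K, (1*0+5) mod 24) = rotl(K, 5) = 0x5E552F
k_1 = rotl(K, (1*1+5) mod 24) = rotl(K, 6) = 0xBCAA5E
k_2 = rotl(K, (1*2+5) mod 24) = rotl(K, 7) = 0x7954BD
k_3 = rotl(K, (1*3+5) mod 24) = rotl(K, 8) = 0xF2A97A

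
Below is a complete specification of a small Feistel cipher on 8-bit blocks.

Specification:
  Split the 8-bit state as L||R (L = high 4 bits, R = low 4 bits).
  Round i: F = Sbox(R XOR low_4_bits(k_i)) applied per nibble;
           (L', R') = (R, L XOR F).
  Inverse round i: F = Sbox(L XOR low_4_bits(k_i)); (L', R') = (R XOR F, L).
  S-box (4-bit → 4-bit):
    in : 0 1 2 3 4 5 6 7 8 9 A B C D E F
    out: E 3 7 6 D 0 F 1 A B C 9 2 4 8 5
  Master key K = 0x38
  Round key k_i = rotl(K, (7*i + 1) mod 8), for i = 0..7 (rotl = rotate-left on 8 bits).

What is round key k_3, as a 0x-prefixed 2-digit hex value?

0x0E

K = 0x38
k_0 = rotl(K, (7*0+1) mod 8) = rotl(K, 1) = 0x70
k_1 = rotl(K, (7*1+1) mod 8) = rotl(K, 0) = 0x38
k_2 = rotl(K, (7*2+1) mod 8) = rotl(K, 7) = 0x1C
k_3 = rotl(K, (7*3+1) mod 8) = rotl(K, 6) = 0x0E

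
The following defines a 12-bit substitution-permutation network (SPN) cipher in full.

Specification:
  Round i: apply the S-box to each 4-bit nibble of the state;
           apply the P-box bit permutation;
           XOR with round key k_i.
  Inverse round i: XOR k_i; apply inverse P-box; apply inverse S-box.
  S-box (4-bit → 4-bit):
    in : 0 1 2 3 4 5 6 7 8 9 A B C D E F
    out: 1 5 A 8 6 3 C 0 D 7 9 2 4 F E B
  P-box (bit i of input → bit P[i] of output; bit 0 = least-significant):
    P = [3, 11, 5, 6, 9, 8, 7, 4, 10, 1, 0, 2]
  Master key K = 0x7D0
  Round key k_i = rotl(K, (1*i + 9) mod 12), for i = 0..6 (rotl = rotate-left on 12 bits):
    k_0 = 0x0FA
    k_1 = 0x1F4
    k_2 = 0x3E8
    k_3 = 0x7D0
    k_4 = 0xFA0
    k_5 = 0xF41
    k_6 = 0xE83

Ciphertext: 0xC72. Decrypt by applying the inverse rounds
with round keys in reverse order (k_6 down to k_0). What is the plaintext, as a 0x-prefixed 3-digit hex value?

0x7C6

s_0 = ciphertext = 0xC72
s_1 = InvRound(s_0, k_6) = 0xC86
s_2 = InvRound(s_1, k_5) = 0xE93
s_3 = InvRound(s_2, k_4) = 0x42C
s_4 = InvRound(s_3, k_3) = 0x3D8
s_5 = InvRound(s_4, k_2) = 0x73C
s_6 = InvRound(s_5, k_1) = 0x01A
s_7 = InvRound(s_6, k_0) = 0x7C6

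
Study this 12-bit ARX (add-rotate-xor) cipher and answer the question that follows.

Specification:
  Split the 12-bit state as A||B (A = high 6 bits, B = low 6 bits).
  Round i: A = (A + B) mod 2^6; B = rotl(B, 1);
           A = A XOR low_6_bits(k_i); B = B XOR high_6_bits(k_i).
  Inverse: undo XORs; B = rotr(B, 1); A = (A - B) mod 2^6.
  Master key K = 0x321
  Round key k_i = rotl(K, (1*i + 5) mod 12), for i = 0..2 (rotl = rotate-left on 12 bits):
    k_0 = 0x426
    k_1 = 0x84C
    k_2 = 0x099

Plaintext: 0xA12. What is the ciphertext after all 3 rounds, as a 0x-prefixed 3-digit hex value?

s_0 = plaintext = 0xA12
s_1 = Round(s_0, k_0) = 0x734
s_2 = Round(s_1, k_1) = 0x708
s_3 = Round(s_2, k_2) = 0xF52

0xF52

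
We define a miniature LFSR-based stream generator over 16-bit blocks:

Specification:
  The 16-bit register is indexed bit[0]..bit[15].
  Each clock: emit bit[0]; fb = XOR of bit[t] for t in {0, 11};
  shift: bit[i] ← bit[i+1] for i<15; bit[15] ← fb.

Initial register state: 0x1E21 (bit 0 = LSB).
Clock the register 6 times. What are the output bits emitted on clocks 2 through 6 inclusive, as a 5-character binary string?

reg_0 = 0x1E21
clock 1: out=1, reg = 0x0F10
clock 2: out=0, reg = 0x8788
clock 3: out=0, reg = 0x43C4
clock 4: out=0, reg = 0x21E2
clock 5: out=0, reg = 0x10F1
clock 6: out=1, reg = 0x8878

00001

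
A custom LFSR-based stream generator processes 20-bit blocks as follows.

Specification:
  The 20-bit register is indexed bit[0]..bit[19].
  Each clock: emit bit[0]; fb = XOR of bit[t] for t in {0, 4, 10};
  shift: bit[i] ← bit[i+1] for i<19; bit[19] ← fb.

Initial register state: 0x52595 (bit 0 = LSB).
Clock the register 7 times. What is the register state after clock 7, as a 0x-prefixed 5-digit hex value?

0x0AA4B

reg_0 = 0x52595
clock 1: out=1, reg = 0xA92CA
clock 2: out=0, reg = 0x54965
clock 3: out=1, reg = 0xAA4B2
clock 4: out=0, reg = 0x55259
clock 5: out=1, reg = 0x2A92C
clock 6: out=0, reg = 0x15496
clock 7: out=0, reg = 0x0AA4B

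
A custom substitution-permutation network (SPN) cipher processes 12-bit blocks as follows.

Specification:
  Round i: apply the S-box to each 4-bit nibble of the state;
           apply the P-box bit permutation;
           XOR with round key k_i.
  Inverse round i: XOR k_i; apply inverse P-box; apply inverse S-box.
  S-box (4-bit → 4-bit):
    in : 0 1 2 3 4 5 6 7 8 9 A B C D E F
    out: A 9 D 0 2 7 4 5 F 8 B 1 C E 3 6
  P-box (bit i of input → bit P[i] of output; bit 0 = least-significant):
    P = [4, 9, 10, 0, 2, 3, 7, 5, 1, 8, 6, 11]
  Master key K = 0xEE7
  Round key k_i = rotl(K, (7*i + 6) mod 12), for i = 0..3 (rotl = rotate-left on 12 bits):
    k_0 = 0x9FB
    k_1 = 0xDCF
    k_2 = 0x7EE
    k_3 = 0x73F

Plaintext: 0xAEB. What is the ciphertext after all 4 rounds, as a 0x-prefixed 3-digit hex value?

s_0 = plaintext = 0xAEB
s_1 = Round(s_0, k_0) = 0x0E5
s_2 = Round(s_1, k_1) = 0x2D3
s_3 = Round(s_2, k_2) = 0xF04
s_4 = Round(s_3, k_3) = 0x457

0x457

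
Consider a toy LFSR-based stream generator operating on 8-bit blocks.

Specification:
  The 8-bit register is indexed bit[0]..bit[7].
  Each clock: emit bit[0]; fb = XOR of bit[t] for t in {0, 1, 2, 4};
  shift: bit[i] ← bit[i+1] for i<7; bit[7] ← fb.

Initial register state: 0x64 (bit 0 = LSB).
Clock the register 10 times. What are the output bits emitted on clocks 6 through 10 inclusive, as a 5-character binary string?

reg_0 = 0x64
clock 1: out=0, reg = 0xB2
clock 2: out=0, reg = 0x59
clock 3: out=1, reg = 0x2C
clock 4: out=0, reg = 0x96
clock 5: out=0, reg = 0xCB
clock 6: out=1, reg = 0x65
clock 7: out=1, reg = 0x32
clock 8: out=0, reg = 0x19
clock 9: out=1, reg = 0x0C
clock 10: out=0, reg = 0x86

11010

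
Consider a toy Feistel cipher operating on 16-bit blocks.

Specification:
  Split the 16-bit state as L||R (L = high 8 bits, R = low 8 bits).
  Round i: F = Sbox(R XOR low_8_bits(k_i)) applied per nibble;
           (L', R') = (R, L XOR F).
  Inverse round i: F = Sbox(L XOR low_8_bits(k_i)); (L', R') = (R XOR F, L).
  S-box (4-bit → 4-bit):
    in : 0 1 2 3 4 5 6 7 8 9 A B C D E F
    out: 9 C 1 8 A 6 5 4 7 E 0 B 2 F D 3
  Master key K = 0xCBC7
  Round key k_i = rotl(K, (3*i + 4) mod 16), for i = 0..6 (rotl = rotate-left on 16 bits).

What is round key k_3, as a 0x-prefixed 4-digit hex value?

0xF978

K = 0xCBC7
k_0 = rotl(K, (3*0+4) mod 16) = rotl(K, 4) = 0xBC7C
k_1 = rotl(K, (3*1+4) mod 16) = rotl(K, 7) = 0xE3E5
k_2 = rotl(K, (3*2+4) mod 16) = rotl(K, 10) = 0x1F2F
k_3 = rotl(K, (3*3+4) mod 16) = rotl(K, 13) = 0xF978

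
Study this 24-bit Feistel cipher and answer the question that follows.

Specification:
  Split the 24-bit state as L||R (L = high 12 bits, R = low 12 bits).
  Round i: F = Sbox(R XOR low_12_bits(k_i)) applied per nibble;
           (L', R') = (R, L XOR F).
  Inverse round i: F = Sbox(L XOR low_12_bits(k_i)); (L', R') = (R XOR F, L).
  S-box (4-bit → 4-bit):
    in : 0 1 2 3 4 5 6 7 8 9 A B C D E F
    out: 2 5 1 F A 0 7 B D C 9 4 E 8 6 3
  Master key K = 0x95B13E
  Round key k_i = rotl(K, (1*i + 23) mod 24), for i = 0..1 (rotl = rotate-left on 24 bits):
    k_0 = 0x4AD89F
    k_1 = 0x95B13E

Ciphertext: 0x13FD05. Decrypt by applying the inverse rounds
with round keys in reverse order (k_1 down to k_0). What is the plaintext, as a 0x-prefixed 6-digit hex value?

0xA7CF20

s_0 = ciphertext = 0x13FD05
s_1 = InvRound(s_0, k_1) = 0xF2013F
s_2 = InvRound(s_1, k_0) = 0xA7CF20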